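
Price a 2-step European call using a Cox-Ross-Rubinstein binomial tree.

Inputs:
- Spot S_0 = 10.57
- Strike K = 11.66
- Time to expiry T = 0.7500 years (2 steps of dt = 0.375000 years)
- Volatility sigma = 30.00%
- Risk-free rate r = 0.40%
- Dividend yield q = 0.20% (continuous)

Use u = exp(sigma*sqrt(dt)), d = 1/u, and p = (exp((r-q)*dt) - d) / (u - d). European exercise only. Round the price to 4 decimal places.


dt = T/N = 0.375000
u = exp(sigma*sqrt(dt)) = 1.201669; d = 1/u = 0.832176
p = (exp((r-q)*dt) - d) / (u - d) = 0.456231
Discount per step: exp(-r*dt) = 0.998501
Stock lattice S(k, i) with i counting down-moves:
  k=0: S(0,0) = 10.5700
  k=1: S(1,0) = 12.7016; S(1,1) = 8.7961
  k=2: S(2,0) = 15.2632; S(2,1) = 10.5700; S(2,2) = 7.3199
Terminal payoffs V(N, i) = max(S_T - K, 0):
  V(2,0) = 3.603178; V(2,1) = 0.000000; V(2,2) = 0.000000
Backward induction: V(k, i) = exp(-r*dt) * [p * V(k+1, i) + (1-p) * V(k+1, i+1)].
  V(1,0) = exp(-r*dt) * [p*3.603178 + (1-p)*0.000000] = 1.641419
  V(1,1) = exp(-r*dt) * [p*0.000000 + (1-p)*0.000000] = 0.000000
  V(0,0) = exp(-r*dt) * [p*1.641419 + (1-p)*0.000000] = 0.747744

Answer: Price = V(0,0) = 0.7477


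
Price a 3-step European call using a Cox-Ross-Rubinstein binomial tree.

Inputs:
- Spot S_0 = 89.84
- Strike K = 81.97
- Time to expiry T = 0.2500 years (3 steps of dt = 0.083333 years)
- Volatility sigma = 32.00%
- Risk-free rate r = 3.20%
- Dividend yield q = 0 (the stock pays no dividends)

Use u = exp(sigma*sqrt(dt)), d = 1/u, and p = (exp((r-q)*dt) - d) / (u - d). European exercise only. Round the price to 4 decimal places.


Answer: Price = V(0,0) = 10.3562

Derivation:
dt = T/N = 0.083333
u = exp(sigma*sqrt(dt)) = 1.096777; d = 1/u = 0.911762
p = (exp((r-q)*dt) - d) / (u - d) = 0.491355
Discount per step: exp(-r*dt) = 0.997337
Stock lattice S(k, i) with i counting down-moves:
  k=0: S(0,0) = 89.8400
  k=1: S(1,0) = 98.5345; S(1,1) = 81.9127
  k=2: S(2,0) = 108.0703; S(2,1) = 89.8400; S(2,2) = 74.6849
  k=3: S(3,0) = 118.5291; S(3,1) = 98.5345; S(3,2) = 81.9127; S(3,3) = 68.0949
Terminal payoffs V(N, i) = max(S_T - K, 0):
  V(3,0) = 36.559093; V(3,1) = 16.564462; V(3,2) = 0.000000; V(3,3) = 0.000000
Backward induction: V(k, i) = exp(-r*dt) * [p * V(k+1, i) + (1-p) * V(k+1, i+1)].
  V(2,0) = exp(-r*dt) * [p*36.559093 + (1-p)*16.564462] = 26.318645
  V(2,1) = exp(-r*dt) * [p*16.564462 + (1-p)*0.000000] = 8.117354
  V(2,2) = exp(-r*dt) * [p*0.000000 + (1-p)*0.000000] = 0.000000
  V(1,0) = exp(-r*dt) * [p*26.318645 + (1-p)*8.117354] = 17.015213
  V(1,1) = exp(-r*dt) * [p*8.117354 + (1-p)*0.000000] = 3.977880
  V(0,0) = exp(-r*dt) * [p*17.015213 + (1-p)*3.977880] = 10.356184


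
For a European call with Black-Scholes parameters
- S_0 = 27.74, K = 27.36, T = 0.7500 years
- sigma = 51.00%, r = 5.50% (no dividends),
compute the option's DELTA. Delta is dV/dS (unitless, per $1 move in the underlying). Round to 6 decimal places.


d1 = 0.3454610931; d2 = -0.0962118629
phi(d1) = 0.3758330626; exp(-qT) = 1.0000000000; exp(-rT) = 0.9595892027
N(d1) = 0.6351261224
Delta = exp(-qT) * N(d1) = 1.0000000000 * 0.6351261224 = 0.635126

Answer: Delta = 0.635126


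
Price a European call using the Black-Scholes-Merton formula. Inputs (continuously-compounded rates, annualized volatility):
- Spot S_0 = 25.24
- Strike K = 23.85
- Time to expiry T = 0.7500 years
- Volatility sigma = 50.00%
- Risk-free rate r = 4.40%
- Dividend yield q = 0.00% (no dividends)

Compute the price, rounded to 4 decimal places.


d1 = (ln(S/K) + (r - q + 0.5*sigma^2) * T) / (sigma * sqrt(T)) = 0.42353450
d2 = d1 - sigma * sqrt(T) = -0.00947820
exp(-rT) = 0.96753856; exp(-qT) = 1.00000000
C = S_0 * exp(-qT) * N(d1) - K * exp(-rT) * N(d2)
N(d1) = 0.66404734; N(d2) = 0.49621880
C = 25.2400 * 1.00000000 * 0.66404734 - 23.8500 * 0.96753856 * 0.49621880 = 5.3099

Answer: Price = 5.3099


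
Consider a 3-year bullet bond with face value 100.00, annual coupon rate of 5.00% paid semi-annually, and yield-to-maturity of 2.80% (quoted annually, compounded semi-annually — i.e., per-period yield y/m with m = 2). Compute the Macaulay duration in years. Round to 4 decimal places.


Answer: Macaulay duration = 2.8292 years

Derivation:
Coupon per period c = face * coupon_rate / m = 2.500000
Periods per year m = 2; per-period yield y/m = 0.014000
Number of cashflows N = 6
Cashflows (t years, CF_t, discount factor 1/(1+y/m)^(m*t), PV):
  t = 0.5000: CF_t = 2.500000, DF = 0.986193, PV = 2.465483
  t = 1.0000: CF_t = 2.500000, DF = 0.972577, PV = 2.431443
  t = 1.5000: CF_t = 2.500000, DF = 0.959149, PV = 2.397873
  t = 2.0000: CF_t = 2.500000, DF = 0.945906, PV = 2.364766
  t = 2.5000: CF_t = 2.500000, DF = 0.932847, PV = 2.332116
  t = 3.0000: CF_t = 102.500000, DF = 0.919967, PV = 94.296622
Price P = sum_t PV_t = 106.288304
Macaulay numerator sum_t t * PV_t:
  t * PV_t at t = 0.5000: 1.232742
  t * PV_t at t = 1.0000: 2.431443
  t * PV_t at t = 1.5000: 3.596809
  t * PV_t at t = 2.0000: 4.729532
  t * PV_t at t = 2.5000: 5.830291
  t * PV_t at t = 3.0000: 282.889866
Macaulay duration D = (sum_t t * PV_t) / P = 300.710683 / 106.288304 = 2.829198


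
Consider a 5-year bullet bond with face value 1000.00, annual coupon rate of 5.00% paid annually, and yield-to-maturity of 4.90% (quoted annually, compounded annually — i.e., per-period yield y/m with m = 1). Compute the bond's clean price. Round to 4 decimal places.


Answer: Price = 1004.3415

Derivation:
Coupon per period c = face * coupon_rate / m = 50.000000
Periods per year m = 1; per-period yield y/m = 0.049000
Number of cashflows N = 5
Cashflows (t years, CF_t, discount factor 1/(1+y/m)^(m*t), PV):
  t = 1.0000: CF_t = 50.000000, DF = 0.953289, PV = 47.664442
  t = 2.0000: CF_t = 50.000000, DF = 0.908760, PV = 45.437981
  t = 3.0000: CF_t = 50.000000, DF = 0.866310, PV = 43.315521
  t = 4.0000: CF_t = 50.000000, DF = 0.825844, PV = 41.292203
  t = 5.0000: CF_t = 1050.000000, DF = 0.787268, PV = 826.631324
Price P = sum_t PV_t = 1004.341471


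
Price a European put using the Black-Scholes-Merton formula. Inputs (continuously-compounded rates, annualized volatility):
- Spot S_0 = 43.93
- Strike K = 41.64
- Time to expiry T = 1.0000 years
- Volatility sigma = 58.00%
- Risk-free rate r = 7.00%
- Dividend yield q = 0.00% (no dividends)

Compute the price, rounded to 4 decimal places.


Answer: Price = 7.0962

Derivation:
d1 = (ln(S/K) + (r - q + 0.5*sigma^2) * T) / (sigma * sqrt(T)) = 0.50299347
d2 = d1 - sigma * sqrt(T) = -0.07700653
exp(-rT) = 0.93239382; exp(-qT) = 1.00000000
P = K * exp(-rT) * N(-d2) - S_0 * exp(-qT) * N(-d1)
N(-d1) = 0.30748443; N(-d2) = 0.53069082
P = 41.6400 * 0.93239382 * 0.53069082 - 43.9300 * 1.00000000 * 0.30748443 = 7.0962


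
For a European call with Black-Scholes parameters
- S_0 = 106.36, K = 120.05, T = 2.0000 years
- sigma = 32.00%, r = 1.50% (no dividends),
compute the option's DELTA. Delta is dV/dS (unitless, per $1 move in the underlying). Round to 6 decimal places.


Answer: Delta = 0.509979

Derivation:
d1 = 0.0250166506; d2 = -0.4275316893
phi(d1) = 0.3988174643; exp(-qT) = 1.0000000000; exp(-rT) = 0.9704455335
N(d1) = 0.5099791588
Delta = exp(-qT) * N(d1) = 1.0000000000 * 0.5099791588 = 0.509979


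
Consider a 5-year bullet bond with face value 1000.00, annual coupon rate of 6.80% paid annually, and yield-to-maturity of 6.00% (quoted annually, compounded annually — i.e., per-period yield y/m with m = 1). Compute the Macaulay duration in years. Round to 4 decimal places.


Coupon per period c = face * coupon_rate / m = 68.000000
Periods per year m = 1; per-period yield y/m = 0.060000
Number of cashflows N = 5
Cashflows (t years, CF_t, discount factor 1/(1+y/m)^(m*t), PV):
  t = 1.0000: CF_t = 68.000000, DF = 0.943396, PV = 64.150943
  t = 2.0000: CF_t = 68.000000, DF = 0.889996, PV = 60.519758
  t = 3.0000: CF_t = 68.000000, DF = 0.839619, PV = 57.094111
  t = 4.0000: CF_t = 68.000000, DF = 0.792094, PV = 53.862369
  t = 5.0000: CF_t = 1068.000000, DF = 0.747258, PV = 798.071729
Price P = sum_t PV_t = 1033.698910
Macaulay numerator sum_t t * PV_t:
  t * PV_t at t = 1.0000: 64.150943
  t * PV_t at t = 2.0000: 121.039516
  t * PV_t at t = 3.0000: 171.282334
  t * PV_t at t = 4.0000: 215.449476
  t * PV_t at t = 5.0000: 3990.358643
Macaulay duration D = (sum_t t * PV_t) / P = 4562.280912 / 1033.698910 = 4.413549

Answer: Macaulay duration = 4.4135 years


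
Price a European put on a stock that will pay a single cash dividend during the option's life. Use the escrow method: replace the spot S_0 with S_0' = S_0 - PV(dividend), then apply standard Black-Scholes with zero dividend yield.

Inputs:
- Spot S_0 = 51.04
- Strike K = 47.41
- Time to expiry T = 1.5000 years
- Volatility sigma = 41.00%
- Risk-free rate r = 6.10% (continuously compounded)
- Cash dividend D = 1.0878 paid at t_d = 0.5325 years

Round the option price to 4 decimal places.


PV(D) = D * exp(-r * t_d) = 1.0878 * 0.96803939 = 1.05303325
S_0' = S_0 - PV(D) = 51.0400 - 1.05303325 = 49.98696675
d1 = (ln(S_0'/K) + (r + sigma^2/2)*T) / (sigma*sqrt(T)) = 0.53869682
d2 = d1 - sigma*sqrt(T) = 0.03655142
exp(-rT) = 0.91256132
N(-d1) = 0.29504803; N(-d2) = 0.48542134
P = K * exp(-rT) * N(-d2) - S_0' * N(-d1) = 47.4100 * 0.91256132 * 0.48542134 - 49.98696675 * 0.29504803 = 6.2530

Answer: Price = 6.2530


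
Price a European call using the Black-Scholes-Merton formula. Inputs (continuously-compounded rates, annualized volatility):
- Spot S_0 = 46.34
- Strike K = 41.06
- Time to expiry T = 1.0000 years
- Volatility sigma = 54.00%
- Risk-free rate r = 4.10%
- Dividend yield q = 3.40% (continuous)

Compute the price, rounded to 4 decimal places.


Answer: Price = 11.8949

Derivation:
d1 = (ln(S/K) + (r - q + 0.5*sigma^2) * T) / (sigma * sqrt(T)) = 0.50698353
d2 = d1 - sigma * sqrt(T) = -0.03301647
exp(-rT) = 0.95982913; exp(-qT) = 0.96657150
C = S_0 * exp(-qT) * N(d1) - K * exp(-rT) * N(d2)
N(d1) = 0.69391681; N(d2) = 0.48683073
C = 46.3400 * 0.96657150 * 0.69391681 - 41.0600 * 0.95982913 * 0.48683073 = 11.8949


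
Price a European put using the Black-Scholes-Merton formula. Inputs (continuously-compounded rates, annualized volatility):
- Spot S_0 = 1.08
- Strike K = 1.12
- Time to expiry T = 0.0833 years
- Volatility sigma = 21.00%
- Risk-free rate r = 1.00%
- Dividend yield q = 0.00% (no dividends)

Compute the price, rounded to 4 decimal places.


Answer: Price = 0.0506

Derivation:
d1 = (ln(S/K) + (r - q + 0.5*sigma^2) * T) / (sigma * sqrt(T)) = -0.55598205
d2 = d1 - sigma * sqrt(T) = -0.61659171
exp(-rT) = 0.99916735; exp(-qT) = 1.00000000
P = K * exp(-rT) * N(-d2) - S_0 * exp(-qT) * N(-d1)
N(-d1) = 0.71088844; N(-d2) = 0.73124797
P = 1.1200 * 0.99916735 * 0.73124797 - 1.0800 * 1.00000000 * 0.71088844 = 0.0506


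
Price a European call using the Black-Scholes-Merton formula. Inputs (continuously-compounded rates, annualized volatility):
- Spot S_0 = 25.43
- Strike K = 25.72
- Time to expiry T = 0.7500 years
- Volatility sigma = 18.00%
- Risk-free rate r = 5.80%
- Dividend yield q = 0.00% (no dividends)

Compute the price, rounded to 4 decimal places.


Answer: Price = 1.9902

Derivation:
d1 = (ln(S/K) + (r - q + 0.5*sigma^2) * T) / (sigma * sqrt(T)) = 0.28425315
d2 = d1 - sigma * sqrt(T) = 0.12836857
exp(-rT) = 0.95743255; exp(-qT) = 1.00000000
C = S_0 * exp(-qT) * N(d1) - K * exp(-rT) * N(d2)
N(d1) = 0.61189180; N(d2) = 0.55107135
C = 25.4300 * 1.00000000 * 0.61189180 - 25.7200 * 0.95743255 * 0.55107135 = 1.9902


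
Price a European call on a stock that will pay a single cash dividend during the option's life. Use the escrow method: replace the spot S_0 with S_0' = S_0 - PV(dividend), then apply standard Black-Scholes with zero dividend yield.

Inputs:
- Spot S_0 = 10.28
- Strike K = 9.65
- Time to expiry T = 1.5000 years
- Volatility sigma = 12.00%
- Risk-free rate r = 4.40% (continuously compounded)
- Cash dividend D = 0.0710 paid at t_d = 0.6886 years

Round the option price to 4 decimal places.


PV(D) = D * exp(-r * t_d) = 0.0710 * 0.97015600 = 0.06888108
S_0' = S_0 - PV(D) = 10.2800 - 0.06888108 = 10.21111892
d1 = (ln(S_0'/K) + (r + sigma^2/2)*T) / (sigma*sqrt(T)) = 0.90712295
d2 = d1 - sigma*sqrt(T) = 0.76015357
exp(-rT) = 0.93613086
N(d1) = 0.81782911; N(d2) = 0.77641860
C = S_0' * N(d1) - K * exp(-rT) * N(d2) = 10.21111892 * 0.81782911 - 9.6500 * 0.93613086 * 0.77641860 = 1.3370

Answer: Price = 1.3370


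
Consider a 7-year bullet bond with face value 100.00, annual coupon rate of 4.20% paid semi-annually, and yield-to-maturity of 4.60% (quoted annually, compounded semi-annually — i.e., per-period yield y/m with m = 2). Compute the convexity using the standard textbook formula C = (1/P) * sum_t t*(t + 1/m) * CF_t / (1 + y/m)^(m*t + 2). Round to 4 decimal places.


Coupon per period c = face * coupon_rate / m = 2.100000
Periods per year m = 2; per-period yield y/m = 0.023000
Number of cashflows N = 14
Cashflows (t years, CF_t, discount factor 1/(1+y/m)^(m*t), PV):
  t = 0.5000: CF_t = 2.100000, DF = 0.977517, PV = 2.052786
  t = 1.0000: CF_t = 2.100000, DF = 0.955540, PV = 2.006633
  t = 1.5000: CF_t = 2.100000, DF = 0.934056, PV = 1.961518
  t = 2.0000: CF_t = 2.100000, DF = 0.913056, PV = 1.917418
  t = 2.5000: CF_t = 2.100000, DF = 0.892528, PV = 1.874309
  t = 3.0000: CF_t = 2.100000, DF = 0.872461, PV = 1.832169
  t = 3.5000: CF_t = 2.100000, DF = 0.852846, PV = 1.790976
  t = 4.0000: CF_t = 2.100000, DF = 0.833671, PV = 1.750710
  t = 4.5000: CF_t = 2.100000, DF = 0.814928, PV = 1.711349
  t = 5.0000: CF_t = 2.100000, DF = 0.796606, PV = 1.672873
  t = 5.5000: CF_t = 2.100000, DF = 0.778696, PV = 1.635262
  t = 6.0000: CF_t = 2.100000, DF = 0.761189, PV = 1.598497
  t = 6.5000: CF_t = 2.100000, DF = 0.744075, PV = 1.562558
  t = 7.0000: CF_t = 102.100000, DF = 0.727346, PV = 74.262039
Price P = sum_t PV_t = 97.629097
Convexity numerator sum_t t*(t + 1/m) * CF_t / (1+y/m)^(m*t + 2):
  t = 0.5000: term = 0.980759
  t = 1.0000: term = 2.876127
  t = 1.5000: term = 5.622926
  t = 2.0000: term = 9.160844
  t = 2.5000: term = 13.432323
  t = 3.0000: term = 18.382456
  t = 3.5000: term = 23.958886
  t = 4.0000: term = 30.111713
  t = 4.5000: term = 36.793393
  t = 5.0000: term = 43.958654
  t = 5.5000: term = 51.564403
  t = 6.0000: term = 59.569647
  t = 6.5000: term = 67.935408
  t = 7.0000: term = 3725.417121
Convexity = (1/P) * sum = 4089.764660 / 97.629097 = 41.890838

Answer: Convexity = 41.8908


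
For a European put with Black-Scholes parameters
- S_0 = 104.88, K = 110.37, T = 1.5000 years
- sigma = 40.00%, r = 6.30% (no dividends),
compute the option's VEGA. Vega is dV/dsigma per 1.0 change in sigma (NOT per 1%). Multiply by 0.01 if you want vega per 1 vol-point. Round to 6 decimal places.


d1 = 0.3336990533; d2 = -0.1561988952
phi(d1) = 0.3773371997; exp(-qT) = 1.0000000000; exp(-rT) = 0.9098277346
Vega = S * exp(-qT) * phi(d1) * sqrt(T) = 104.8800 * 1.0000000000 * 0.3773371997 * 1.2247448714 = 48.469432

Answer: Vega = 48.469432


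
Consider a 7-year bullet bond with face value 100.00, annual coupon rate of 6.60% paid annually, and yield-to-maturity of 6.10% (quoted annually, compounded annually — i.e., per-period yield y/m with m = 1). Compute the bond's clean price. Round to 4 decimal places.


Answer: Price = 102.7813

Derivation:
Coupon per period c = face * coupon_rate / m = 6.600000
Periods per year m = 1; per-period yield y/m = 0.061000
Number of cashflows N = 7
Cashflows (t years, CF_t, discount factor 1/(1+y/m)^(m*t), PV):
  t = 1.0000: CF_t = 6.600000, DF = 0.942507, PV = 6.220547
  t = 2.0000: CF_t = 6.600000, DF = 0.888320, PV = 5.862909
  t = 3.0000: CF_t = 6.600000, DF = 0.837247, PV = 5.525833
  t = 4.0000: CF_t = 6.600000, DF = 0.789112, PV = 5.208137
  t = 5.0000: CF_t = 6.600000, DF = 0.743743, PV = 4.908706
  t = 6.0000: CF_t = 6.600000, DF = 0.700983, PV = 4.626490
  t = 7.0000: CF_t = 106.600000, DF = 0.660682, PV = 70.428675
Price P = sum_t PV_t = 102.781297


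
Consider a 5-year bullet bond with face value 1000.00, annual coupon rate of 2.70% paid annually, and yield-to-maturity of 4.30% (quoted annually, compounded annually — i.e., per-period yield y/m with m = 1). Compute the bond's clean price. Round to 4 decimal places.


Answer: Price = 929.3672

Derivation:
Coupon per period c = face * coupon_rate / m = 27.000000
Periods per year m = 1; per-period yield y/m = 0.043000
Number of cashflows N = 5
Cashflows (t years, CF_t, discount factor 1/(1+y/m)^(m*t), PV):
  t = 1.0000: CF_t = 27.000000, DF = 0.958773, PV = 25.886865
  t = 2.0000: CF_t = 27.000000, DF = 0.919245, PV = 24.819621
  t = 3.0000: CF_t = 27.000000, DF = 0.881347, PV = 23.796377
  t = 4.0000: CF_t = 27.000000, DF = 0.845012, PV = 22.815318
  t = 5.0000: CF_t = 1027.000000, DF = 0.810174, PV = 832.048997
Price P = sum_t PV_t = 929.367178


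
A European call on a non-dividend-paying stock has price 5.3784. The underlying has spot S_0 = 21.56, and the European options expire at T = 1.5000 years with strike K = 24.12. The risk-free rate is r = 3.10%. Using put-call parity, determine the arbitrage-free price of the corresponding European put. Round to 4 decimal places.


Put-call parity: C - P = S_0 * exp(-qT) - K * exp(-rT).
S_0 * exp(-qT) = 21.5600 * 1.00000000 = 21.56000000
K * exp(-rT) = 24.1200 * 0.95456456 = 23.02409720
P = C - S*exp(-qT) + K*exp(-rT)
P = 5.3784 - 21.56000000 + 23.02409720 = 6.8425

Answer: Put price = 6.8425


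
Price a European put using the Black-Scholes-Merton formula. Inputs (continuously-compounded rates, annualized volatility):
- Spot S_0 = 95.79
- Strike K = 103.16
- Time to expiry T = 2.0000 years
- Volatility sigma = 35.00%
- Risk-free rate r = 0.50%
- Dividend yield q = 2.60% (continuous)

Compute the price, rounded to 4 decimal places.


d1 = (ln(S/K) + (r - q + 0.5*sigma^2) * T) / (sigma * sqrt(T)) = 0.01288372
d2 = d1 - sigma * sqrt(T) = -0.48209103
exp(-rT) = 0.99004983; exp(-qT) = 0.94932887
P = K * exp(-rT) * N(-d2) - S_0 * exp(-qT) * N(-d1)
N(-d1) = 0.49486028; N(-d2) = 0.68512936
P = 103.1600 * 0.99004983 * 0.68512936 - 95.7900 * 0.94932887 * 0.49486028 = 24.9740

Answer: Price = 24.9740


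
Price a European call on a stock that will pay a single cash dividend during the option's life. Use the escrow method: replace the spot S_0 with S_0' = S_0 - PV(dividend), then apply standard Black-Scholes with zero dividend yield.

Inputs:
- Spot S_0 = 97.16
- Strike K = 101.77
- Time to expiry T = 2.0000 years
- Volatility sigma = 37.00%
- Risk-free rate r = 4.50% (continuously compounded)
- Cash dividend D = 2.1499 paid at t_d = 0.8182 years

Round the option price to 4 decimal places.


Answer: Price = 20.4665

Derivation:
PV(D) = D * exp(-r * t_d) = 2.1499 * 0.96385058 = 2.07218235
S_0' = S_0 - PV(D) = 97.1600 - 2.07218235 = 95.08781765
d1 = (ln(S_0'/K) + (r + sigma^2/2)*T) / (sigma*sqrt(T)) = 0.30383709
d2 = d1 - sigma*sqrt(T) = -0.21942193
exp(-rT) = 0.91393119
N(d1) = 0.61937399; N(d2) = 0.41316069
C = S_0' * N(d1) - K * exp(-rT) * N(d2) = 95.08781765 * 0.61937399 - 101.7700 * 0.91393119 * 0.41316069 = 20.4665


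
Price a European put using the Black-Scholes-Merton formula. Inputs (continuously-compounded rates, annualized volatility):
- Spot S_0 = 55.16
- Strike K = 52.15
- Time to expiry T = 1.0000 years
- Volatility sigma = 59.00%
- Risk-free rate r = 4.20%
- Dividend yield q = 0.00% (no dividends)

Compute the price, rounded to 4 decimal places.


d1 = (ln(S/K) + (r - q + 0.5*sigma^2) * T) / (sigma * sqrt(T)) = 0.46129470
d2 = d1 - sigma * sqrt(T) = -0.12870530
exp(-rT) = 0.95886978; exp(-qT) = 1.00000000
P = K * exp(-rT) * N(-d2) - S_0 * exp(-qT) * N(-d1)
N(-d1) = 0.32229359; N(-d2) = 0.55120458
P = 52.1500 * 0.95886978 * 0.55120458 - 55.1600 * 1.00000000 * 0.32229359 = 9.7853

Answer: Price = 9.7853


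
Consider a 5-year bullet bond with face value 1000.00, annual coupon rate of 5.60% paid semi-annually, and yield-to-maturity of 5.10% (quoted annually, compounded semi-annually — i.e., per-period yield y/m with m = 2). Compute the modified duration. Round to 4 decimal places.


Answer: Modified duration = 4.3266

Derivation:
Coupon per period c = face * coupon_rate / m = 28.000000
Periods per year m = 2; per-period yield y/m = 0.025500
Number of cashflows N = 10
Cashflows (t years, CF_t, discount factor 1/(1+y/m)^(m*t), PV):
  t = 0.5000: CF_t = 28.000000, DF = 0.975134, PV = 27.303754
  t = 1.0000: CF_t = 28.000000, DF = 0.950886, PV = 26.624821
  t = 1.5000: CF_t = 28.000000, DF = 0.927242, PV = 25.962771
  t = 2.0000: CF_t = 28.000000, DF = 0.904185, PV = 25.317183
  t = 2.5000: CF_t = 28.000000, DF = 0.881702, PV = 24.687648
  t = 3.0000: CF_t = 28.000000, DF = 0.859777, PV = 24.073766
  t = 3.5000: CF_t = 28.000000, DF = 0.838398, PV = 23.475150
  t = 4.0000: CF_t = 28.000000, DF = 0.817551, PV = 22.891419
  t = 4.5000: CF_t = 28.000000, DF = 0.797222, PV = 22.322203
  t = 5.0000: CF_t = 1028.000000, DF = 0.777398, PV = 799.165022
Price P = sum_t PV_t = 1021.823737
First compute Macaulay numerator sum_t t * PV_t:
  t * PV_t at t = 0.5000: 13.651877
  t * PV_t at t = 1.0000: 26.624821
  t * PV_t at t = 1.5000: 38.944156
  t * PV_t at t = 2.0000: 50.634365
  t * PV_t at t = 2.5000: 61.719119
  t * PV_t at t = 3.0000: 72.221299
  t * PV_t at t = 3.5000: 82.163025
  t * PV_t at t = 4.0000: 91.565676
  t * PV_t at t = 4.5000: 100.449912
  t * PV_t at t = 5.0000: 3995.825112
Macaulay duration D = 4533.799364 / 1021.823737 = 4.436968
Modified duration = D / (1 + y/m) = 4.436968 / (1 + 0.025500) = 4.326639


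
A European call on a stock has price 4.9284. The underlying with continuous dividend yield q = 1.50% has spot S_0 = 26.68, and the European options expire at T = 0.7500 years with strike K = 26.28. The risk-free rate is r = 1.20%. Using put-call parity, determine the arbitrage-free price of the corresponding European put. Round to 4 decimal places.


Answer: Put price = 4.5914

Derivation:
Put-call parity: C - P = S_0 * exp(-qT) - K * exp(-rT).
S_0 * exp(-qT) = 26.6800 * 0.98881304 = 26.38153203
K * exp(-rT) = 26.2800 * 0.99104038 = 26.04454115
P = C - S*exp(-qT) + K*exp(-rT)
P = 4.9284 - 26.38153203 + 26.04454115 = 4.5914


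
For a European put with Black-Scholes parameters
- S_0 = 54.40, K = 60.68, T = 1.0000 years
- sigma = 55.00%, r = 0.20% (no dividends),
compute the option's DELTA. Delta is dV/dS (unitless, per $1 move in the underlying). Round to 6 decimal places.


d1 = 0.0799999989; d2 = -0.4700000011
phi(d1) = 0.3976677055; exp(-qT) = 1.0000000000; exp(-rT) = 0.9980019987
N(-d1) = 0.4681186284
Delta = -exp(-qT) * N(-d1) = -1.0000000000 * 0.4681186284 = -0.468119

Answer: Delta = -0.468119


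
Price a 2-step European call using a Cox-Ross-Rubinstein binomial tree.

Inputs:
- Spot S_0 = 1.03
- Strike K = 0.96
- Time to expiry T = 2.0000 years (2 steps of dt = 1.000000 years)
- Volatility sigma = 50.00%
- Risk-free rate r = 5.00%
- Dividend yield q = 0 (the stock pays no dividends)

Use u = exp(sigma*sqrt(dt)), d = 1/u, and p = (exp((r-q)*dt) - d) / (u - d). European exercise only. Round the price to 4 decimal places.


dt = T/N = 1.000000
u = exp(sigma*sqrt(dt)) = 1.648721; d = 1/u = 0.606531
p = (exp((r-q)*dt) - d) / (u - d) = 0.426736
Discount per step: exp(-r*dt) = 0.951229
Stock lattice S(k, i) with i counting down-moves:
  k=0: S(0,0) = 1.0300
  k=1: S(1,0) = 1.6982; S(1,1) = 0.6247
  k=2: S(2,0) = 2.7998; S(2,1) = 1.0300; S(2,2) = 0.3789
Terminal payoffs V(N, i) = max(S_T - K, 0):
  V(2,0) = 1.839830; V(2,1) = 0.070000; V(2,2) = 0.000000
Backward induction: V(k, i) = exp(-r*dt) * [p * V(k+1, i) + (1-p) * V(k+1, i+1)].
  V(1,0) = exp(-r*dt) * [p*1.839830 + (1-p)*0.070000] = 0.785003
  V(1,1) = exp(-r*dt) * [p*0.070000 + (1-p)*0.000000] = 0.028415
  V(0,0) = exp(-r*dt) * [p*0.785003 + (1-p)*0.028415] = 0.334146

Answer: Price = V(0,0) = 0.3341


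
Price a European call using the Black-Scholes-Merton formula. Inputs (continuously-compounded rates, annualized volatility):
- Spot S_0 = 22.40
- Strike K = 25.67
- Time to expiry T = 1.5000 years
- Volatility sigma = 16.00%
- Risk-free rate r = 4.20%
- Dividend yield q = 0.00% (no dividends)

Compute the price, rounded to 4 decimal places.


Answer: Price = 1.0884

Derivation:
d1 = (ln(S/K) + (r - q + 0.5*sigma^2) * T) / (sigma * sqrt(T)) = -0.27588417
d2 = d1 - sigma * sqrt(T) = -0.47184335
exp(-rT) = 0.93894347; exp(-qT) = 1.00000000
C = S_0 * exp(-qT) * N(d1) - K * exp(-rT) * N(d2)
N(d1) = 0.39131852; N(d2) = 0.31851930
C = 22.4000 * 1.00000000 * 0.39131852 - 25.6700 * 0.93894347 * 0.31851930 = 1.0884


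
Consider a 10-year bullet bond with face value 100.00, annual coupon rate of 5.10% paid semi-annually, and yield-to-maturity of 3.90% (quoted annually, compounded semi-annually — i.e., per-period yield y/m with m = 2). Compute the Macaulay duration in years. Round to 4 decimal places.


Coupon per period c = face * coupon_rate / m = 2.550000
Periods per year m = 2; per-period yield y/m = 0.019500
Number of cashflows N = 20
Cashflows (t years, CF_t, discount factor 1/(1+y/m)^(m*t), PV):
  t = 0.5000: CF_t = 2.550000, DF = 0.980873, PV = 2.501226
  t = 1.0000: CF_t = 2.550000, DF = 0.962112, PV = 2.453385
  t = 1.5000: CF_t = 2.550000, DF = 0.943709, PV = 2.406459
  t = 2.0000: CF_t = 2.550000, DF = 0.925659, PV = 2.360431
  t = 2.5000: CF_t = 2.550000, DF = 0.907954, PV = 2.315283
  t = 3.0000: CF_t = 2.550000, DF = 0.890588, PV = 2.270998
  t = 3.5000: CF_t = 2.550000, DF = 0.873553, PV = 2.227561
  t = 4.0000: CF_t = 2.550000, DF = 0.856845, PV = 2.184954
  t = 4.5000: CF_t = 2.550000, DF = 0.840456, PV = 2.143163
  t = 5.0000: CF_t = 2.550000, DF = 0.824380, PV = 2.102170
  t = 5.5000: CF_t = 2.550000, DF = 0.808613, PV = 2.061962
  t = 6.0000: CF_t = 2.550000, DF = 0.793146, PV = 2.022523
  t = 6.5000: CF_t = 2.550000, DF = 0.777976, PV = 1.983838
  t = 7.0000: CF_t = 2.550000, DF = 0.763095, PV = 1.945893
  t = 7.5000: CF_t = 2.550000, DF = 0.748500, PV = 1.908674
  t = 8.0000: CF_t = 2.550000, DF = 0.734183, PV = 1.872167
  t = 8.5000: CF_t = 2.550000, DF = 0.720140, PV = 1.836358
  t = 9.0000: CF_t = 2.550000, DF = 0.706366, PV = 1.801234
  t = 9.5000: CF_t = 2.550000, DF = 0.692855, PV = 1.766781
  t = 10.0000: CF_t = 102.550000, DF = 0.679603, PV = 69.693305
Price P = sum_t PV_t = 109.858364
Macaulay numerator sum_t t * PV_t:
  t * PV_t at t = 0.5000: 1.250613
  t * PV_t at t = 1.0000: 2.453385
  t * PV_t at t = 1.5000: 3.609689
  t * PV_t at t = 2.0000: 4.720861
  t * PV_t at t = 2.5000: 5.788207
  t * PV_t at t = 3.0000: 6.812995
  t * PV_t at t = 3.5000: 7.796463
  t * PV_t at t = 4.0000: 8.739817
  t * PV_t at t = 4.5000: 9.644231
  t * PV_t at t = 5.0000: 10.510851
  t * PV_t at t = 5.5000: 11.340791
  t * PV_t at t = 6.0000: 12.135137
  t * PV_t at t = 6.5000: 12.894947
  t * PV_t at t = 7.0000: 13.621251
  t * PV_t at t = 7.5000: 14.315054
  t * PV_t at t = 8.0000: 14.977333
  t * PV_t at t = 8.5000: 15.609040
  t * PV_t at t = 9.0000: 16.211102
  t * PV_t at t = 9.5000: 16.784423
  t * PV_t at t = 10.0000: 696.933054
Macaulay duration D = (sum_t t * PV_t) / P = 886.149243 / 109.858364 = 8.066288

Answer: Macaulay duration = 8.0663 years


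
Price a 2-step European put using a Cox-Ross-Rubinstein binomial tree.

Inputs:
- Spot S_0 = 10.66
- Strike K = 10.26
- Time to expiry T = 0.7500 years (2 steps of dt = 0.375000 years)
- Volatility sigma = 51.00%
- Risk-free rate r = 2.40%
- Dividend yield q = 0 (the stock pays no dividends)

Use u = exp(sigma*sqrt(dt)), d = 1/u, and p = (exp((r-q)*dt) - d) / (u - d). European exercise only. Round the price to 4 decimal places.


dt = T/N = 0.375000
u = exp(sigma*sqrt(dt)) = 1.366578; d = 1/u = 0.731755
p = (exp((r-q)*dt) - d) / (u - d) = 0.436792
Discount per step: exp(-r*dt) = 0.991040
Stock lattice S(k, i) with i counting down-moves:
  k=0: S(0,0) = 10.6600
  k=1: S(1,0) = 14.5677; S(1,1) = 7.8005
  k=2: S(2,0) = 19.9079; S(2,1) = 10.6600; S(2,2) = 5.7081
Terminal payoffs V(N, i) = max(K - S_T, 0):
  V(2,0) = 0.000000; V(2,1) = 0.000000; V(2,2) = 4.551944
Backward induction: V(k, i) = exp(-r*dt) * [p * V(k+1, i) + (1-p) * V(k+1, i+1)].
  V(1,0) = exp(-r*dt) * [p*0.000000 + (1-p)*0.000000] = 0.000000
  V(1,1) = exp(-r*dt) * [p*0.000000 + (1-p)*4.551944] = 2.540721
  V(0,0) = exp(-r*dt) * [p*0.000000 + (1-p)*2.540721] = 1.418133

Answer: Price = V(0,0) = 1.4181


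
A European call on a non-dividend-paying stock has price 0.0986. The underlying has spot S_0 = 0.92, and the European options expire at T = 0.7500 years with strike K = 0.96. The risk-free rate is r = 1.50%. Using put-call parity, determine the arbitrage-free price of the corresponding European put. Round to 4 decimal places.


Put-call parity: C - P = S_0 * exp(-qT) - K * exp(-rT).
S_0 * exp(-qT) = 0.9200 * 1.00000000 = 0.92000000
K * exp(-rT) = 0.9600 * 0.98881304 = 0.94926052
P = C - S*exp(-qT) + K*exp(-rT)
P = 0.0986 - 0.92000000 + 0.94926052 = 0.1279

Answer: Put price = 0.1279


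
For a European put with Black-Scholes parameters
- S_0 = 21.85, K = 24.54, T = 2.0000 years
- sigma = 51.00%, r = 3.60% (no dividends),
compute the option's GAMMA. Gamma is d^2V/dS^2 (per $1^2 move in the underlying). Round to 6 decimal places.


Answer: Gamma = 0.024205

Derivation:
d1 = 0.2994756418; d2 = -0.4217732750
phi(d1) = 0.3814477629; exp(-qT) = 1.0000000000; exp(-rT) = 0.9305308958
Gamma = exp(-qT) * phi(d1) / (S * sigma * sqrt(T)) = 1.0000000000 * 0.3814477629 / (21.8500 * 0.5100 * 1.4142135624) = 0.024205


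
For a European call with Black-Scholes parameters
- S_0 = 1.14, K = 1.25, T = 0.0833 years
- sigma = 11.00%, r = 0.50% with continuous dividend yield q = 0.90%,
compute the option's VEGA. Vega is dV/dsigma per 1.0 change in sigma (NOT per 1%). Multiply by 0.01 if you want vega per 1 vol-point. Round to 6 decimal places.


Answer: Vega = 0.001979

Derivation:
d1 = -2.8960808539; d2 = -2.9278287672
phi(d1) = 0.0060205258; exp(-qT) = 0.9992505810; exp(-rT) = 0.9995835867
Vega = S * exp(-qT) * phi(d1) * sqrt(T) = 1.1400 * 0.9992505810 * 0.0060205258 * 0.2886173938 = 0.001979


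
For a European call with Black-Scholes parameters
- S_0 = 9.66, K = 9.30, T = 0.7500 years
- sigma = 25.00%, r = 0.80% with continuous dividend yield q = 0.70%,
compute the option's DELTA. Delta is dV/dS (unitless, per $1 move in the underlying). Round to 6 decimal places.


Answer: Delta = 0.609786

Derivation:
d1 = 0.2871359098; d2 = 0.0706295589
phi(d1) = 0.3828308438; exp(-qT) = 0.9947637572; exp(-rT) = 0.9940179641
N(d1) = 0.6129958714
Delta = exp(-qT) * N(d1) = 0.9947637572 * 0.6129958714 = 0.609786


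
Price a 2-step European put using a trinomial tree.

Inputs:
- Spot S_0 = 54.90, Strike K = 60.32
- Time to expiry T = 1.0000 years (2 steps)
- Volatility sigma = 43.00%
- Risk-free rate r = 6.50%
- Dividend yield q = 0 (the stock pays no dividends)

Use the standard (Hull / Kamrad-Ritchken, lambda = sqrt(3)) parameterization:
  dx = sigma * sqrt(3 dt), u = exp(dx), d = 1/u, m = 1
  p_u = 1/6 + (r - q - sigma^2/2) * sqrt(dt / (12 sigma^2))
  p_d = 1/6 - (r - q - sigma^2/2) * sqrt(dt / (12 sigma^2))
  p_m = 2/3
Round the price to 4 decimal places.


Answer: Price = V(0,0) = 10.0469

Derivation:
dt = T/N = 0.500000; dx = sigma*sqrt(3*dt) = 0.526640
u = exp(dx) = 1.693234; d = 1/u = 0.590586
p_u = 0.153636, p_m = 0.666667, p_d = 0.179697
Discount per step: exp(-r*dt) = 0.968022
Stock lattice S(k, j) with j the centered position index:
  k=0: S(0,+0) = 54.9000
  k=1: S(1,-1) = 32.4232; S(1,+0) = 54.9000; S(1,+1) = 92.9585
  k=2: S(2,-2) = 19.1487; S(2,-1) = 32.4232; S(2,+0) = 54.9000; S(2,+1) = 92.9585; S(2,+2) = 157.4006
Terminal payoffs V(N, j) = max(K - S_T, 0):
  V(2,-2) = 41.171340; V(2,-1) = 27.896838; V(2,+0) = 5.420000; V(2,+1) = 0.000000; V(2,+2) = 0.000000
Backward induction: V(k, j) = exp(-r*dt) * [p_u * V(k+1, j+1) + p_m * V(k+1, j) + p_d * V(k+1, j-1)]
  V(1,-1) = exp(-r*dt) * [p_u*5.420000 + p_m*27.896838 + p_d*41.171340] = 25.971056
  V(1,+0) = exp(-r*dt) * [p_u*0.000000 + p_m*5.420000 + p_d*27.896838] = 8.350473
  V(1,+1) = exp(-r*dt) * [p_u*0.000000 + p_m*0.000000 + p_d*5.420000] = 0.942815
  V(0,+0) = exp(-r*dt) * [p_u*0.942815 + p_m*8.350473 + p_d*25.971056] = 10.046876


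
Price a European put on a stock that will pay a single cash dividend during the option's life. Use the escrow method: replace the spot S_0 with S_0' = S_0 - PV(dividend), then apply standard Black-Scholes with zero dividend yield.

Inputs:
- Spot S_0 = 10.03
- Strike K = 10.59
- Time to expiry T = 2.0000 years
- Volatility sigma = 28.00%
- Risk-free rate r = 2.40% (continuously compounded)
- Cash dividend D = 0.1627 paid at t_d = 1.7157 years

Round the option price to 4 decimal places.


PV(D) = D * exp(-r * t_d) = 0.1627 * 0.95965945 = 0.15613659
S_0' = S_0 - PV(D) = 10.0300 - 0.15613659 = 9.87386341
d1 = (ln(S_0'/K) + (r + sigma^2/2)*T) / (sigma*sqrt(T)) = 0.14238364
d2 = d1 - sigma*sqrt(T) = -0.25359615
exp(-rT) = 0.95313379
N(-d1) = 0.44338849; N(-d2) = 0.60009622
P = K * exp(-rT) * N(-d2) - S_0' * N(-d1) = 10.5900 * 0.95313379 * 0.60009622 - 9.87386341 * 0.44338849 = 1.6792

Answer: Price = 1.6792


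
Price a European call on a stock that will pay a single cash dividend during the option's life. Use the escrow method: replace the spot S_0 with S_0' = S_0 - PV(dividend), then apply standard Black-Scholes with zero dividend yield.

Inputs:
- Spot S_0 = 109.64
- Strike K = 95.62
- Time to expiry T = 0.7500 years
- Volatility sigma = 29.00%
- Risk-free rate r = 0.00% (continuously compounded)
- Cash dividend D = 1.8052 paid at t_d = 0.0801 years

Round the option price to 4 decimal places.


PV(D) = D * exp(-r * t_d) = 1.8052 * 1.00000000 = 1.80520000
S_0' = S_0 - PV(D) = 109.6400 - 1.80520000 = 107.83480000
d1 = (ln(S_0'/K) + (r + sigma^2/2)*T) / (sigma*sqrt(T)) = 0.60425050
d2 = d1 - sigma*sqrt(T) = 0.35310314
exp(-rT) = 1.00000000
N(d1) = 0.72716145; N(d2) = 0.63799444
C = S_0' * N(d1) - K * exp(-rT) * N(d2) = 107.83480000 * 0.72716145 - 95.6200 * 1.00000000 * 0.63799444 = 17.4083

Answer: Price = 17.4083


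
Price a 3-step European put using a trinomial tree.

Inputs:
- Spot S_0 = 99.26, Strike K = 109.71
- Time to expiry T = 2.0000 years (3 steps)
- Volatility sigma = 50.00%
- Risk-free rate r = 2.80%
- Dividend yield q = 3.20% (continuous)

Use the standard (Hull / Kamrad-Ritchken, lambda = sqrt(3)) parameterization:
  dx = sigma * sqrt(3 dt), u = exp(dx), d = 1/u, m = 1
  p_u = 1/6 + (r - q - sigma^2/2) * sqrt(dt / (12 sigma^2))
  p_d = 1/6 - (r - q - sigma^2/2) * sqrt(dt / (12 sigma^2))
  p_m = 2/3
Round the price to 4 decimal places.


dt = T/N = 0.666667; dx = sigma*sqrt(3*dt) = 0.707107
u = exp(dx) = 2.028115; d = 1/u = 0.493069
p_u = 0.105855, p_m = 0.666667, p_d = 0.227478
Discount per step: exp(-r*dt) = 0.981506
Stock lattice S(k, j) with j the centered position index:
  k=0: S(0,+0) = 99.2600
  k=1: S(1,-1) = 48.9420; S(1,+0) = 99.2600; S(1,+1) = 201.3107
  k=2: S(2,-2) = 24.1318; S(2,-1) = 48.9420; S(2,+0) = 99.2600; S(2,+1) = 201.3107; S(2,+2) = 408.2812
  k=3: S(3,-3) = 11.8986; S(3,-2) = 24.1318; S(3,-1) = 48.9420; S(3,+0) = 99.2600; S(3,+1) = 201.3107; S(3,+2) = 408.2812; S(3,+3) = 828.0413
Terminal payoffs V(N, j) = max(K - S_T, 0):
  V(3,-3) = 97.811381; V(3,-2) = 85.578233; V(3,-1) = 60.768002; V(3,+0) = 10.450000; V(3,+1) = 0.000000; V(3,+2) = 0.000000; V(3,+3) = 0.000000
Backward induction: V(k, j) = exp(-r*dt) * [p_u * V(k+1, j+1) + p_m * V(k+1, j) + p_d * V(k+1, j-1)]
  V(2,-2) = exp(-r*dt) * [p_u*60.768002 + p_m*85.578233 + p_d*97.811381] = 84.149167
  V(2,-1) = exp(-r*dt) * [p_u*10.450000 + p_m*60.768002 + p_d*85.578233] = 59.955660
  V(2,+0) = exp(-r*dt) * [p_u*0.000000 + p_m*10.450000 + p_d*60.768002] = 20.405560
  V(2,+1) = exp(-r*dt) * [p_u*0.000000 + p_m*0.000000 + p_d*10.450000] = 2.333182
  V(2,+2) = exp(-r*dt) * [p_u*0.000000 + p_m*0.000000 + p_d*0.000000] = 0.000000
  V(1,-1) = exp(-r*dt) * [p_u*20.405560 + p_m*59.955660 + p_d*84.149167] = 60.139407
  V(1,+0) = exp(-r*dt) * [p_u*2.333182 + p_m*20.405560 + p_d*59.955660] = 26.980898
  V(1,+1) = exp(-r*dt) * [p_u*0.000000 + p_m*2.333182 + p_d*20.405560] = 6.082658
  V(0,+0) = exp(-r*dt) * [p_u*6.082658 + p_m*26.980898 + p_d*60.139407] = 31.713977

Answer: Price = V(0,0) = 31.7140


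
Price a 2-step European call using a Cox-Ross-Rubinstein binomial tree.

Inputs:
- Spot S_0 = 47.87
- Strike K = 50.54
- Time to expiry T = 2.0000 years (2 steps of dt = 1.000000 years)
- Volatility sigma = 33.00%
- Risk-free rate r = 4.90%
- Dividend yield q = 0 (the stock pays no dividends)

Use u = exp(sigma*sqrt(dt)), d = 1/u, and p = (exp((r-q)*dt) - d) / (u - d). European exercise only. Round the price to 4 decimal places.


dt = T/N = 1.000000
u = exp(sigma*sqrt(dt)) = 1.390968; d = 1/u = 0.718924
p = (exp((r-q)*dt) - d) / (u - d) = 0.492968
Discount per step: exp(-r*dt) = 0.952181
Stock lattice S(k, i) with i counting down-moves:
  k=0: S(0,0) = 47.8700
  k=1: S(1,0) = 66.5856; S(1,1) = 34.4149
  k=2: S(2,0) = 92.6185; S(2,1) = 47.8700; S(2,2) = 24.7417
Terminal payoffs V(N, i) = max(S_T - K, 0):
  V(2,0) = 42.078509; V(2,1) = 0.000000; V(2,2) = 0.000000
Backward induction: V(k, i) = exp(-r*dt) * [p * V(k+1, i) + (1-p) * V(k+1, i+1)].
  V(1,0) = exp(-r*dt) * [p*42.078509 + (1-p)*0.000000] = 19.751449
  V(1,1) = exp(-r*dt) * [p*0.000000 + (1-p)*0.000000] = 0.000000
  V(0,0) = exp(-r*dt) * [p*19.751449 + (1-p)*0.000000] = 9.271234

Answer: Price = V(0,0) = 9.2712


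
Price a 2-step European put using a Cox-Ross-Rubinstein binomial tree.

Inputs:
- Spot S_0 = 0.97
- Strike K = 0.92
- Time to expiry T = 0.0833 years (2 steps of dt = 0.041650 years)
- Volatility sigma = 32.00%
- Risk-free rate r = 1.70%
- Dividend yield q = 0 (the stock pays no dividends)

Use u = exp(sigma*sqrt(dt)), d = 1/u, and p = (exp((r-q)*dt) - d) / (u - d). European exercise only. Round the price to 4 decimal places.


dt = T/N = 0.041650
u = exp(sigma*sqrt(dt)) = 1.067486; d = 1/u = 0.936780
p = (exp((r-q)*dt) - d) / (u - d) = 0.489098
Discount per step: exp(-r*dt) = 0.999292
Stock lattice S(k, i) with i counting down-moves:
  k=0: S(0,0) = 0.9700
  k=1: S(1,0) = 1.0355; S(1,1) = 0.9087
  k=2: S(2,0) = 1.1053; S(2,1) = 0.9700; S(2,2) = 0.8512
Terminal payoffs V(N, i) = max(K - S_T, 0):
  V(2,0) = 0.000000; V(2,1) = 0.000000; V(2,2) = 0.068770
Backward induction: V(k, i) = exp(-r*dt) * [p * V(k+1, i) + (1-p) * V(k+1, i+1)].
  V(1,0) = exp(-r*dt) * [p*0.000000 + (1-p)*0.000000] = 0.000000
  V(1,1) = exp(-r*dt) * [p*0.000000 + (1-p)*0.068770] = 0.035110
  V(0,0) = exp(-r*dt) * [p*0.000000 + (1-p)*0.035110] = 0.017925

Answer: Price = V(0,0) = 0.0179


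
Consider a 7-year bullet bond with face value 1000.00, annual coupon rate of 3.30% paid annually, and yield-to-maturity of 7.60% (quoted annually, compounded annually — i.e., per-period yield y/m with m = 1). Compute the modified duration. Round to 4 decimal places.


Answer: Modified duration = 5.8163

Derivation:
Coupon per period c = face * coupon_rate / m = 33.000000
Periods per year m = 1; per-period yield y/m = 0.076000
Number of cashflows N = 7
Cashflows (t years, CF_t, discount factor 1/(1+y/m)^(m*t), PV):
  t = 1.0000: CF_t = 33.000000, DF = 0.929368, PV = 30.669145
  t = 2.0000: CF_t = 33.000000, DF = 0.863725, PV = 28.502923
  t = 3.0000: CF_t = 33.000000, DF = 0.802718, PV = 26.489705
  t = 4.0000: CF_t = 33.000000, DF = 0.746021, PV = 24.618685
  t = 5.0000: CF_t = 33.000000, DF = 0.693328, PV = 22.879819
  t = 6.0000: CF_t = 33.000000, DF = 0.644357, PV = 21.263772
  t = 7.0000: CF_t = 1033.000000, DF = 0.598845, PV = 618.606419
Price P = sum_t PV_t = 773.030468
First compute Macaulay numerator sum_t t * PV_t:
  t * PV_t at t = 1.0000: 30.669145
  t * PV_t at t = 2.0000: 57.005846
  t * PV_t at t = 3.0000: 79.469116
  t * PV_t at t = 4.0000: 98.474741
  t * PV_t at t = 5.0000: 114.399095
  t * PV_t at t = 6.0000: 127.582633
  t * PV_t at t = 7.0000: 4330.244933
Macaulay duration D = 4837.845509 / 773.030468 = 6.258286
Modified duration = D / (1 + y/m) = 6.258286 / (1 + 0.076000) = 5.816251


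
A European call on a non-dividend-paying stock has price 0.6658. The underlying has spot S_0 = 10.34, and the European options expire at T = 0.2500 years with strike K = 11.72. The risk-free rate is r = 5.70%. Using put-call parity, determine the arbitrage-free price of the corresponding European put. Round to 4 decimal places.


Answer: Put price = 1.8800

Derivation:
Put-call parity: C - P = S_0 * exp(-qT) - K * exp(-rT).
S_0 * exp(-qT) = 10.3400 * 1.00000000 = 10.34000000
K * exp(-rT) = 11.7200 * 0.98585105 = 11.55417431
P = C - S*exp(-qT) + K*exp(-rT)
P = 0.6658 - 10.34000000 + 11.55417431 = 1.8800
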